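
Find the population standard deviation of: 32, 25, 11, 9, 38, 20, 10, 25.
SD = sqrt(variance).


Mean = 21.2500
Variance = 100.9375
SD = sqrt(100.9375) = 10.0468

SD = 10.0468


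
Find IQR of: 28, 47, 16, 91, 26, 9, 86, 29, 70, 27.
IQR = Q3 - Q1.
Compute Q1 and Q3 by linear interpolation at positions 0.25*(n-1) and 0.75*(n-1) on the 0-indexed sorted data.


Sorted: 9, 16, 26, 27, 28, 29, 47, 70, 86, 91
Q1 (25th %ile) = 26.2500
Q3 (75th %ile) = 64.2500
IQR = 64.2500 - 26.2500 = 38.0000

IQR = 38.0000


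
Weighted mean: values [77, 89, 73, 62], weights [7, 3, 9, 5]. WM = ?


Numerator = 77*7 + 89*3 + 73*9 + 62*5 = 1773
Denominator = 7 + 3 + 9 + 5 = 24
WM = 1773/24 = 73.8750

WM = 73.8750


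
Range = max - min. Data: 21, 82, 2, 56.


Max = 82, Min = 2
Range = 82 - 2 = 80

Range = 80


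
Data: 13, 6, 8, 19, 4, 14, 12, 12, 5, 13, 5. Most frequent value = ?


Frequencies: 4:1, 5:2, 6:1, 8:1, 12:2, 13:2, 14:1, 19:1
Max frequency = 2
Mode = 5, 12, 13

Mode = 5, 12, 13


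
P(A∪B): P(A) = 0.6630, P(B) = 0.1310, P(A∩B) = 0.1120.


P(A∪B) = 0.6630 + 0.1310 - 0.1120
= 0.7940 - 0.1120
= 0.6820

P(A∪B) = 0.6820


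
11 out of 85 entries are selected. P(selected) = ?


P = 11/85 = 0.1294

P = 0.1294


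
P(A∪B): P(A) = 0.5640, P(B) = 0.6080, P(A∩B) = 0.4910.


P(A∪B) = 0.5640 + 0.6080 - 0.4910
= 1.1720 - 0.4910
= 0.6810

P(A∪B) = 0.6810


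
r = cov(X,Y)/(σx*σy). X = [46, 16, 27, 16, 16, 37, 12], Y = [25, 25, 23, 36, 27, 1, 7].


Mean X = 24.2857, Mean Y = 20.5714
SD X = 11.936909, SD Y = 11.286618
Cov = -28.163265
r = -28.163265/(11.936909*11.286618) = -0.2090

r = -0.2090


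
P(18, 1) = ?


P(18,1) = 18!/17!
= 6402373705728000/355687428096000
= 18

P(18,1) = 18


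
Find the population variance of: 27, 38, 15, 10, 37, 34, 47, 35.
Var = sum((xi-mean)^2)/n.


Mean = 30.3750
Squared deviations: 11.3906, 58.1406, 236.3906, 415.1406, 43.8906, 13.1406, 276.3906, 21.3906
Sum = 1075.8750
Variance = 1075.8750/8 = 134.4844

Variance = 134.4844


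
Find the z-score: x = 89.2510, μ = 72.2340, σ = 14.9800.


z = (89.2510 - 72.2340)/14.9800
= 17.0170/14.9800
= 1.1360

z = 1.1360


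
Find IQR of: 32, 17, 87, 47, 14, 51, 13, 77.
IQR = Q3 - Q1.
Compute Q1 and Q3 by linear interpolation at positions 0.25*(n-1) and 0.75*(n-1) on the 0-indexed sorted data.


Sorted: 13, 14, 17, 32, 47, 51, 77, 87
Q1 (25th %ile) = 16.2500
Q3 (75th %ile) = 57.5000
IQR = 57.5000 - 16.2500 = 41.2500

IQR = 41.2500


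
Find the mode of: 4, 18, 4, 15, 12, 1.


Frequencies: 1:1, 4:2, 12:1, 15:1, 18:1
Max frequency = 2
Mode = 4

Mode = 4


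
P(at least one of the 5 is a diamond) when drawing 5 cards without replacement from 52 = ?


P(at least one) = 1 - P(none)
P(none) = (39/52) × (38/51) × (37/50) × (36/49) × (35/48) = 0.221534
P(at least one) = 1 - 0.221534 = 0.7785

P = 0.7785


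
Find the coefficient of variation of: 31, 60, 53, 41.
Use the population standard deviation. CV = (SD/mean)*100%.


Mean = 46.2500
SD = 11.1215
CV = (11.1215/46.2500)*100 = 24.0465%

CV = 24.0465%


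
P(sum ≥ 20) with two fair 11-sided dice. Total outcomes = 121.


Total outcomes = 11×11 = 121
Favorable (sum ≥ 20): 6
P = 6/121 = 0.0496

P = 0.0496


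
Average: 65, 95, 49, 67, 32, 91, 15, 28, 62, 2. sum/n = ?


Sum = 65 + 95 + 49 + 67 + 32 + 91 + 15 + 28 + 62 + 2 = 506
n = 10
Mean = 506/10 = 50.6000

Mean = 50.6000


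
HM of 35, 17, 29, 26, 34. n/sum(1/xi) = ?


Sum of reciprocals = 1/35 + 1/17 + 1/29 + 1/26 + 1/34 = 0.189751
HM = 5/0.189751 = 26.3503

HM = 26.3503


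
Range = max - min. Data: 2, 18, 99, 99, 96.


Max = 99, Min = 2
Range = 99 - 2 = 97

Range = 97


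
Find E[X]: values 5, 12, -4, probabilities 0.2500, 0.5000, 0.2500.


E[X] = 5*0.2500 + 12*0.5000 - 4*0.2500
= 1.2500 + 6.0000 - 1.0000
= 6.2500

E[X] = 6.2500


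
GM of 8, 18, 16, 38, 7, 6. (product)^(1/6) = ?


Product = 8 × 18 × 16 × 38 × 7 × 6 = 3677184
GM = 3677184^(1/6) = 12.4237

GM = 12.4237


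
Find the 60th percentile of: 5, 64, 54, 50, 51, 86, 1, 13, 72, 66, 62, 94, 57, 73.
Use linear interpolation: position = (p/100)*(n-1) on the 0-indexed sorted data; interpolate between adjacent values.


Sorted: 1, 5, 13, 50, 51, 54, 57, 62, 64, 66, 72, 73, 86, 94
n = 14
Index = 60/100 * 13 = 7.8000
Lower = data[7] = 62, Upper = data[8] = 64
P60 = 62 + 0.8000*(2) = 63.6000

P60 = 63.6000


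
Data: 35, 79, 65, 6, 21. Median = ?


Sorted: 6, 21, 35, 65, 79
n = 5 (odd)
Middle value = 35

Median = 35


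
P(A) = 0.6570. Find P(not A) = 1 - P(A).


P(not A) = 1 - 0.6570 = 0.3430

P(not A) = 0.3430


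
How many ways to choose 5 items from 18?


C(18,5) = 18!/(5! × 13!)
= 6402373705728000/(120 × 6227020800)
= 8568

C(18,5) = 8568


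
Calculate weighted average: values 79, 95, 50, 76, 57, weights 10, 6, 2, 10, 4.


Numerator = 79*10 + 95*6 + 50*2 + 76*10 + 57*4 = 2448
Denominator = 10 + 6 + 2 + 10 + 4 = 32
WM = 2448/32 = 76.5000

WM = 76.5000


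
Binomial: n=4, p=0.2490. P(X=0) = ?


C(4,0) = 1
p^0 = 1.000000
(1-p)^4 = 0.318097
P = 1 * 1.000000 * 0.318097 = 0.3181

P(X=0) = 0.3181


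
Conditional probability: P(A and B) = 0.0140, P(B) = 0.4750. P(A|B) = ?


P(A|B) = 0.0140/0.4750 = 0.0295

P(A|B) = 0.0295


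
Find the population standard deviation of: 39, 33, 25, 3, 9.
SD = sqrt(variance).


Mean = 21.8000
Variance = 189.7600
SD = sqrt(189.7600) = 13.7753

SD = 13.7753


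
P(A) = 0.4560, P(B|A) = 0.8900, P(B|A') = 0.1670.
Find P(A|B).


P(B) = P(B|A)*P(A) + P(B|A')*P(A')
= 0.8900*0.4560 + 0.1670*0.5440
= 0.405840 + 0.090848 = 0.496688
P(A|B) = 0.405840/0.496688 = 0.8171

P(A|B) = 0.8171


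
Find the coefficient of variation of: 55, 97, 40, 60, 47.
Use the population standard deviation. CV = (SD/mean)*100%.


Mean = 59.8000
SD = 19.8131
CV = (19.8131/59.8000)*100 = 33.1323%

CV = 33.1323%


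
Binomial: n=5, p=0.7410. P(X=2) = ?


C(5,2) = 10
p^2 = 0.549081
(1-p)^3 = 0.017374
P = 10 * 0.549081 * 0.017374 = 0.0954

P(X=2) = 0.0954


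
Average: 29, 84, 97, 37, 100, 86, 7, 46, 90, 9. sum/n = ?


Sum = 29 + 84 + 97 + 37 + 100 + 86 + 7 + 46 + 90 + 9 = 585
n = 10
Mean = 585/10 = 58.5000

Mean = 58.5000


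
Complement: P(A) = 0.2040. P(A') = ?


P(not A) = 1 - 0.2040 = 0.7960

P(not A) = 0.7960


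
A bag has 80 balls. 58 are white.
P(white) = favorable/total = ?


P = 58/80 = 0.7250

P = 0.7250


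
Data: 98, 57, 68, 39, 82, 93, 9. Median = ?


Sorted: 9, 39, 57, 68, 82, 93, 98
n = 7 (odd)
Middle value = 68

Median = 68


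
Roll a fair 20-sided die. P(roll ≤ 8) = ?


Favorable outcomes (roll ≤ 8): 8
Total outcomes = 20
P = 8/20 = 0.4000

P = 0.4000


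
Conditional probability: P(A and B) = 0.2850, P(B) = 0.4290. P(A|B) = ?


P(A|B) = 0.2850/0.4290 = 0.6643

P(A|B) = 0.6643


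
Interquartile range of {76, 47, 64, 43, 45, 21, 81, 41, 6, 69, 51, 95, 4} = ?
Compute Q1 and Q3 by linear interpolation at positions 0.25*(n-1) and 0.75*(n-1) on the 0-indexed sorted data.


Sorted: 4, 6, 21, 41, 43, 45, 47, 51, 64, 69, 76, 81, 95
Q1 (25th %ile) = 41.0000
Q3 (75th %ile) = 69.0000
IQR = 69.0000 - 41.0000 = 28.0000

IQR = 28.0000


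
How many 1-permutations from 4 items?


P(4,1) = 4!/3!
= 24/6
= 4

P(4,1) = 4


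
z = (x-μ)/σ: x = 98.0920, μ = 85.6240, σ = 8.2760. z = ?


z = (98.0920 - 85.6240)/8.2760
= 12.4680/8.2760
= 1.5065

z = 1.5065


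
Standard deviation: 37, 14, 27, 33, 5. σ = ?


Mean = 23.2000
Variance = 143.3600
SD = sqrt(143.3600) = 11.9733

SD = 11.9733


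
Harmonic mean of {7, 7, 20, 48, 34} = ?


Sum of reciprocals = 1/7 + 1/7 + 1/20 + 1/48 + 1/34 = 0.385959
HM = 5/0.385959 = 12.9547

HM = 12.9547


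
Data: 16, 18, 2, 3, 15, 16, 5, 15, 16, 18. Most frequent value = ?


Frequencies: 2:1, 3:1, 5:1, 15:2, 16:3, 18:2
Max frequency = 3
Mode = 16

Mode = 16


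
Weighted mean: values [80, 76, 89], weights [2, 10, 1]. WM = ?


Numerator = 80*2 + 76*10 + 89*1 = 1009
Denominator = 2 + 10 + 1 = 13
WM = 1009/13 = 77.6154

WM = 77.6154


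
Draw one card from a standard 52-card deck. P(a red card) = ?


26 red cards in 52 cards
P = 26/52 = 0.5000

P = 0.5000


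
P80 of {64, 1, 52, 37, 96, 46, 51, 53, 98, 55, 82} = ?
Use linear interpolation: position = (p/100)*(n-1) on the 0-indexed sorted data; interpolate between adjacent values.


Sorted: 1, 37, 46, 51, 52, 53, 55, 64, 82, 96, 98
n = 11
Index = 80/100 * 10 = 8.0000
Lower = data[8] = 82, Upper = data[9] = 96
P80 = 82 + 0*(14) = 82.0000

P80 = 82.0000


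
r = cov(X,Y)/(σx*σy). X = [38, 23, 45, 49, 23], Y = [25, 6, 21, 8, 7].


Mean X = 35.6000, Mean Y = 13.4000
SD X = 10.873822, SD Y = 7.964923
Cov = 40.160000
r = 40.160000/(10.873822*7.964923) = 0.4637

r = 0.4637


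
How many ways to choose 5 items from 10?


C(10,5) = 10!/(5! × 5!)
= 3628800/(120 × 120)
= 252

C(10,5) = 252


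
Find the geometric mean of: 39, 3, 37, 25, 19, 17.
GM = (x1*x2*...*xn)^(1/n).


Product = 39 × 3 × 37 × 25 × 19 × 17 = 34956675
GM = 34956675^(1/6) = 18.0824

GM = 18.0824


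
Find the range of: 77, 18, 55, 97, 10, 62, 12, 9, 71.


Max = 97, Min = 9
Range = 97 - 9 = 88

Range = 88


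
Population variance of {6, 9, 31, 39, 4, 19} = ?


Mean = 18.0000
Squared deviations: 144.0000, 81.0000, 169.0000, 441.0000, 196.0000, 1.0000
Sum = 1032.0000
Variance = 1032.0000/6 = 172.0000

Variance = 172.0000


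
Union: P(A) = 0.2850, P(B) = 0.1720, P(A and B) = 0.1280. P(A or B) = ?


P(A∪B) = 0.2850 + 0.1720 - 0.1280
= 0.4570 - 0.1280
= 0.3290

P(A∪B) = 0.3290


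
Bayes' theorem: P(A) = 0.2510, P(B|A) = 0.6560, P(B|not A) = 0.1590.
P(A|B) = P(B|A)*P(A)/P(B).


P(B) = P(B|A)*P(A) + P(B|A')*P(A')
= 0.6560*0.2510 + 0.1590*0.7490
= 0.164656 + 0.119091 = 0.283747
P(A|B) = 0.164656/0.283747 = 0.5803

P(A|B) = 0.5803


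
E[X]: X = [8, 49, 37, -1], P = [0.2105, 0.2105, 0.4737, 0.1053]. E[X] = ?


E[X] = 8*0.2105 + 49*0.2105 + 37*0.4737 - 1*0.1053
= 1.6840 + 10.3145 + 17.5269 - 0.1053
= 29.4201

E[X] = 29.4201


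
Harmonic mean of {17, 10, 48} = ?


Sum of reciprocals = 1/17 + 1/10 + 1/48 = 0.179657
HM = 3/0.179657 = 16.6985

HM = 16.6985


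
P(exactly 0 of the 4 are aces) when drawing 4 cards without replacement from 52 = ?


Hypergeometric: P(X=0) = C(4,0)·C(48,4) / C(52,4)
= 1 × 194580 / 270725
= 194580/270725 = 0.7187

P = 0.7187


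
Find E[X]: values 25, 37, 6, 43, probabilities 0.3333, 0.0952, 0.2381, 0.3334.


E[X] = 25*0.3333 + 37*0.0952 + 6*0.2381 + 43*0.3334
= 8.3325 + 3.5224 + 1.4286 + 14.3362
= 27.6197

E[X] = 27.6197


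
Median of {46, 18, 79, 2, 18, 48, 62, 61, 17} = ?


Sorted: 2, 17, 18, 18, 46, 48, 61, 62, 79
n = 9 (odd)
Middle value = 46

Median = 46


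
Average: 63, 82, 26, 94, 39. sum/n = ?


Sum = 63 + 82 + 26 + 94 + 39 = 304
n = 5
Mean = 304/5 = 60.8000

Mean = 60.8000


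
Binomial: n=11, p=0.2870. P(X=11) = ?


C(11,11) = 1
p^11 = 1.088180e-06
(1-p)^0 = 1.000000
P = 1 * 1.088180e-06 * 1.000000 = 1.0882e-06

P(X=11) = 1.0882e-06


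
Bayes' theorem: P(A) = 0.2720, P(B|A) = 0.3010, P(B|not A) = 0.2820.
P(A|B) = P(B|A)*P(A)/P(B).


P(B) = P(B|A)*P(A) + P(B|A')*P(A')
= 0.3010*0.2720 + 0.2820*0.7280
= 0.081872 + 0.205296 = 0.287168
P(A|B) = 0.081872/0.287168 = 0.2851

P(A|B) = 0.2851


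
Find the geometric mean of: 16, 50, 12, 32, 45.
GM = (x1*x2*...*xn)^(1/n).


Product = 16 × 50 × 12 × 32 × 45 = 13824000
GM = 13824000^(1/5) = 26.7995

GM = 26.7995


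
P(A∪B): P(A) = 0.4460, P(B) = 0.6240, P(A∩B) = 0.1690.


P(A∪B) = 0.4460 + 0.6240 - 0.1690
= 1.0700 - 0.1690
= 0.9010

P(A∪B) = 0.9010


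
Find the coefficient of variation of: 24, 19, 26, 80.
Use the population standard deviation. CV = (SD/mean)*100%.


Mean = 37.2500
SD = 24.8131
CV = (24.8131/37.2500)*100 = 66.6122%

CV = 66.6122%


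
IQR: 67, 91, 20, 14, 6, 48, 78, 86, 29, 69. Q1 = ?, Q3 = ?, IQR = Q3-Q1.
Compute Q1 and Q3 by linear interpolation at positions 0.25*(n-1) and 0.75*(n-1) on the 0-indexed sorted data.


Sorted: 6, 14, 20, 29, 48, 67, 69, 78, 86, 91
Q1 (25th %ile) = 22.2500
Q3 (75th %ile) = 75.7500
IQR = 75.7500 - 22.2500 = 53.5000

IQR = 53.5000


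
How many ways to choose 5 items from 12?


C(12,5) = 12!/(5! × 7!)
= 479001600/(120 × 5040)
= 792

C(12,5) = 792


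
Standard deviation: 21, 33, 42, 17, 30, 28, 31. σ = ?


Mean = 28.8571
Variance = 56.9796
SD = sqrt(56.9796) = 7.5485

SD = 7.5485


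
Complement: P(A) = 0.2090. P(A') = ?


P(not A) = 1 - 0.2090 = 0.7910

P(not A) = 0.7910


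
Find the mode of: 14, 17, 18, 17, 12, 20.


Frequencies: 12:1, 14:1, 17:2, 18:1, 20:1
Max frequency = 2
Mode = 17

Mode = 17


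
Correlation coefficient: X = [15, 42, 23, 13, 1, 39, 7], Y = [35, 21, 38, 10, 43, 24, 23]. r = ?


Mean X = 20.0000, Mean Y = 27.7143
SD X = 14.432107, SD Y = 10.606121
Cov = -47.000000
r = -47.000000/(14.432107*10.606121) = -0.3071

r = -0.3071


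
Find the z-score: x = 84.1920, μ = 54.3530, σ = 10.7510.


z = (84.1920 - 54.3530)/10.7510
= 29.8390/10.7510
= 2.7755

z = 2.7755


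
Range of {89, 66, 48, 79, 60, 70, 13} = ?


Max = 89, Min = 13
Range = 89 - 13 = 76

Range = 76


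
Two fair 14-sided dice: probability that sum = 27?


Total outcomes = 14×14 = 196
Favorable (sum = 27): 2
P = 2/196 = 0.0102

P = 0.0102


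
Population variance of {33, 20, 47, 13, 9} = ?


Mean = 24.4000
Squared deviations: 73.9600, 19.3600, 510.7600, 129.9600, 237.1600
Sum = 971.2000
Variance = 971.2000/5 = 194.2400

Variance = 194.2400


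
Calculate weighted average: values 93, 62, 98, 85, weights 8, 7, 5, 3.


Numerator = 93*8 + 62*7 + 98*5 + 85*3 = 1923
Denominator = 8 + 7 + 5 + 3 = 23
WM = 1923/23 = 83.6087

WM = 83.6087


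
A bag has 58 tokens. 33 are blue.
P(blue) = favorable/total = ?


P = 33/58 = 0.5690

P = 0.5690


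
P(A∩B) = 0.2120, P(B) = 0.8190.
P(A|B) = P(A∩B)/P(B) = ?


P(A|B) = 0.2120/0.8190 = 0.2589

P(A|B) = 0.2589


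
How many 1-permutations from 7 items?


P(7,1) = 7!/6!
= 5040/720
= 7

P(7,1) = 7


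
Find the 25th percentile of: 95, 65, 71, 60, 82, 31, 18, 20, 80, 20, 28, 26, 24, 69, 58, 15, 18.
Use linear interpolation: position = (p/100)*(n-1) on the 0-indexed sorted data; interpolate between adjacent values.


Sorted: 15, 18, 18, 20, 20, 24, 26, 28, 31, 58, 60, 65, 69, 71, 80, 82, 95
n = 17
Index = 25/100 * 16 = 4.0000
Lower = data[4] = 20, Upper = data[5] = 24
P25 = 20 + 0*(4) = 20.0000

P25 = 20.0000


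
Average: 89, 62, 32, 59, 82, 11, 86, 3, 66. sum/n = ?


Sum = 89 + 62 + 32 + 59 + 82 + 11 + 86 + 3 + 66 = 490
n = 9
Mean = 490/9 = 54.4444

Mean = 54.4444


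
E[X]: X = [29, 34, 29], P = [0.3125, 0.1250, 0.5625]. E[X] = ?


E[X] = 29*0.3125 + 34*0.1250 + 29*0.5625
= 9.0625 + 4.2500 + 16.3125
= 29.6250

E[X] = 29.6250


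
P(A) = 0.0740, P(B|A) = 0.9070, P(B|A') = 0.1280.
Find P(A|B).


P(B) = P(B|A)*P(A) + P(B|A')*P(A')
= 0.9070*0.0740 + 0.1280*0.9260
= 0.067118 + 0.118528 = 0.185646
P(A|B) = 0.067118/0.185646 = 0.3615

P(A|B) = 0.3615


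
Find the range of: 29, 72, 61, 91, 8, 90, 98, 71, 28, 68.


Max = 98, Min = 8
Range = 98 - 8 = 90

Range = 90


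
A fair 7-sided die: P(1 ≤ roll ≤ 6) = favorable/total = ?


Favorable outcomes (1 ≤ roll ≤ 6): 6
Total outcomes = 7
P = 6/7 = 0.8571

P = 0.8571


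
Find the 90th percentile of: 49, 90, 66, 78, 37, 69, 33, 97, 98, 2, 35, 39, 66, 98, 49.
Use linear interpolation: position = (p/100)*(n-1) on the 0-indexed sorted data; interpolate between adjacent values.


Sorted: 2, 33, 35, 37, 39, 49, 49, 66, 66, 69, 78, 90, 97, 98, 98
n = 15
Index = 90/100 * 14 = 12.6000
Lower = data[12] = 97, Upper = data[13] = 98
P90 = 97 + 0.6000*(1) = 97.6000

P90 = 97.6000


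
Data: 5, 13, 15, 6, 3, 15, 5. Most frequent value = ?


Frequencies: 3:1, 5:2, 6:1, 13:1, 15:2
Max frequency = 2
Mode = 5, 15

Mode = 5, 15


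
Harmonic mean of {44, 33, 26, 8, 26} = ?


Sum of reciprocals = 1/44 + 1/33 + 1/26 + 1/8 + 1/26 = 0.254953
HM = 5/0.254953 = 19.6114

HM = 19.6114


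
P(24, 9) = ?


P(24,9) = 24!/15!
= 620448401733239439360000/1307674368000
= 474467051520

P(24,9) = 474467051520


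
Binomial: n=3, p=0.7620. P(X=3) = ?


C(3,3) = 1
p^3 = 0.442451
(1-p)^0 = 1.000000
P = 1 * 0.442451 * 1.000000 = 0.4425

P(X=3) = 0.4425


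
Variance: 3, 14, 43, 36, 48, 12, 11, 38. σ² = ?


Mean = 25.6250
Squared deviations: 511.8906, 135.1406, 301.8906, 107.6406, 500.6406, 185.6406, 213.8906, 153.1406
Sum = 2109.8750
Variance = 2109.8750/8 = 263.7344

Variance = 263.7344


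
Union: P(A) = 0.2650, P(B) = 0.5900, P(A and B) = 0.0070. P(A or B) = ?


P(A∪B) = 0.2650 + 0.5900 - 0.0070
= 0.8550 - 0.0070
= 0.8480

P(A∪B) = 0.8480


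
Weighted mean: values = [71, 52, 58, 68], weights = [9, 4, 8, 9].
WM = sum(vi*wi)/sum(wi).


Numerator = 71*9 + 52*4 + 58*8 + 68*9 = 1923
Denominator = 9 + 4 + 8 + 9 = 30
WM = 1923/30 = 64.1000

WM = 64.1000


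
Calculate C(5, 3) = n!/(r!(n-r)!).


C(5,3) = 5!/(3! × 2!)
= 120/(6 × 2)
= 10

C(5,3) = 10


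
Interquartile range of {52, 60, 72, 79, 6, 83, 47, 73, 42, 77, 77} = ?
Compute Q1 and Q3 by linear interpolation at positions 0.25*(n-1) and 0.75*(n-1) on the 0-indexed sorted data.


Sorted: 6, 42, 47, 52, 60, 72, 73, 77, 77, 79, 83
Q1 (25th %ile) = 49.5000
Q3 (75th %ile) = 77.0000
IQR = 77.0000 - 49.5000 = 27.5000

IQR = 27.5000


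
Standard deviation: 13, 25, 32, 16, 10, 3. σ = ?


Mean = 16.5000
Variance = 91.5833
SD = sqrt(91.5833) = 9.5699

SD = 9.5699


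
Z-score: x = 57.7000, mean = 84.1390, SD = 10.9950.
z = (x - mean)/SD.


z = (57.7000 - 84.1390)/10.9950
= -26.4390/10.9950
= -2.4046

z = -2.4046


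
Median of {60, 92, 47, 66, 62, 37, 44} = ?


Sorted: 37, 44, 47, 60, 62, 66, 92
n = 7 (odd)
Middle value = 60

Median = 60


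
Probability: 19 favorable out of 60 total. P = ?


P = 19/60 = 0.3167

P = 0.3167


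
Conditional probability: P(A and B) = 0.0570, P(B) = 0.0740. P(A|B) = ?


P(A|B) = 0.0570/0.0740 = 0.7703

P(A|B) = 0.7703


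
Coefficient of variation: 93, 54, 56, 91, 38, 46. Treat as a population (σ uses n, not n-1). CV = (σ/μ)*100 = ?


Mean = 63.0000
SD = 21.3229
CV = (21.3229/63.0000)*100 = 33.8459%

CV = 33.8459%


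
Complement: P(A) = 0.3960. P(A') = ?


P(not A) = 1 - 0.3960 = 0.6040

P(not A) = 0.6040


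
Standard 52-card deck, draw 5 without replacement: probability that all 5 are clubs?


P(all clubs) = (13/52) × (12/51) × (11/50) × (10/49) × (9/48)
= 0.0005

P = 0.0005


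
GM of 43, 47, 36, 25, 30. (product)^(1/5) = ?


Product = 43 × 47 × 36 × 25 × 30 = 54567000
GM = 54567000^(1/5) = 35.2684

GM = 35.2684


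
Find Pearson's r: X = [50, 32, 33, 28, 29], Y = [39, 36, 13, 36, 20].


Mean X = 34.4000, Mean Y = 28.8000
SD X = 8.014986, SD Y = 10.342147
Cov = 33.080000
r = 33.080000/(8.014986*10.342147) = 0.3991

r = 0.3991


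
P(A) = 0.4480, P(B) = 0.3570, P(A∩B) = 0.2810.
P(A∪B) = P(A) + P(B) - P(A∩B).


P(A∪B) = 0.4480 + 0.3570 - 0.2810
= 0.8050 - 0.2810
= 0.5240

P(A∪B) = 0.5240


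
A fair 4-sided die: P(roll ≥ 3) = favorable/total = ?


Favorable outcomes (roll ≥ 3): 2
Total outcomes = 4
P = 2/4 = 0.5000

P = 0.5000


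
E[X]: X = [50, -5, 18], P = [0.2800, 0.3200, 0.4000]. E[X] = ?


E[X] = 50*0.2800 - 5*0.3200 + 18*0.4000
= 14.0000 - 1.6000 + 7.2000
= 19.6000

E[X] = 19.6000


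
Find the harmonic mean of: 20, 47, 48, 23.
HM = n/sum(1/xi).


Sum of reciprocals = 1/20 + 1/47 + 1/48 + 1/23 = 0.135588
HM = 4/0.135588 = 29.5011

HM = 29.5011


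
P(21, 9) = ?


P(21,9) = 21!/12!
= 51090942171709440000/479001600
= 106661318400

P(21,9) = 106661318400


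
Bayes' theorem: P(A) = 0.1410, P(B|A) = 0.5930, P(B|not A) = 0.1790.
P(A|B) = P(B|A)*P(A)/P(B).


P(B) = P(B|A)*P(A) + P(B|A')*P(A')
= 0.5930*0.1410 + 0.1790*0.8590
= 0.083613 + 0.153761 = 0.237374
P(A|B) = 0.083613/0.237374 = 0.3522

P(A|B) = 0.3522


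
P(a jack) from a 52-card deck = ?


4 jacks in 52 cards
P = 4/52 = 0.0769

P = 0.0769


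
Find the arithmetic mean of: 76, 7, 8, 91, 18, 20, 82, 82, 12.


Sum = 76 + 7 + 8 + 91 + 18 + 20 + 82 + 82 + 12 = 396
n = 9
Mean = 396/9 = 44.0000

Mean = 44.0000


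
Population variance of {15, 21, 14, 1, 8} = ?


Mean = 11.8000
Squared deviations: 10.2400, 84.6400, 4.8400, 116.6400, 14.4400
Sum = 230.8000
Variance = 230.8000/5 = 46.1600

Variance = 46.1600


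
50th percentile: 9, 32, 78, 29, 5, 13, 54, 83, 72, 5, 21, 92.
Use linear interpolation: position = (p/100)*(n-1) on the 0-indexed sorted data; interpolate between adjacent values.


Sorted: 5, 5, 9, 13, 21, 29, 32, 54, 72, 78, 83, 92
n = 12
Index = 50/100 * 11 = 5.5000
Lower = data[5] = 29, Upper = data[6] = 32
P50 = 29 + 0.5000*(3) = 30.5000

P50 = 30.5000


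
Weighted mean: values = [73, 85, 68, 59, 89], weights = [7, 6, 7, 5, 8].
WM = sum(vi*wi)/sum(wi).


Numerator = 73*7 + 85*6 + 68*7 + 59*5 + 89*8 = 2504
Denominator = 7 + 6 + 7 + 5 + 8 = 33
WM = 2504/33 = 75.8788

WM = 75.8788


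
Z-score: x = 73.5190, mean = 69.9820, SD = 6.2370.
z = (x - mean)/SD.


z = (73.5190 - 69.9820)/6.2370
= 3.5370/6.2370
= 0.5671

z = 0.5671


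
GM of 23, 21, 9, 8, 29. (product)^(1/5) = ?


Product = 23 × 21 × 9 × 8 × 29 = 1008504
GM = 1008504^(1/5) = 15.8758

GM = 15.8758


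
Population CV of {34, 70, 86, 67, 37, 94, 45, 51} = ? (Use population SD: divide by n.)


Mean = 60.5000
SD = 20.8866
CV = (20.8866/60.5000)*100 = 34.5233%

CV = 34.5233%


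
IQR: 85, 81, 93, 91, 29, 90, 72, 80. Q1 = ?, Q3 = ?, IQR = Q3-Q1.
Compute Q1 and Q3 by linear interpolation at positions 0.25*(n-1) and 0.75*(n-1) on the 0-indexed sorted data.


Sorted: 29, 72, 80, 81, 85, 90, 91, 93
Q1 (25th %ile) = 78.0000
Q3 (75th %ile) = 90.2500
IQR = 90.2500 - 78.0000 = 12.2500

IQR = 12.2500


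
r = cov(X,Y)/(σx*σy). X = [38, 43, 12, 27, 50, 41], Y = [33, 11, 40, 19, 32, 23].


Mean X = 35.1667, Mean Y = 26.3333
SD X = 12.428685, SD Y = 9.689628
Cov = -48.888889
r = -48.888889/(12.428685*9.689628) = -0.4060

r = -0.4060


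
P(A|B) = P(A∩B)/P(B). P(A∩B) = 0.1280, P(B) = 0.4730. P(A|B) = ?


P(A|B) = 0.1280/0.4730 = 0.2706

P(A|B) = 0.2706


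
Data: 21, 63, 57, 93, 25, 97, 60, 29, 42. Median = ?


Sorted: 21, 25, 29, 42, 57, 60, 63, 93, 97
n = 9 (odd)
Middle value = 57

Median = 57


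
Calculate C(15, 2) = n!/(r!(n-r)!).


C(15,2) = 15!/(2! × 13!)
= 1307674368000/(2 × 6227020800)
= 105

C(15,2) = 105


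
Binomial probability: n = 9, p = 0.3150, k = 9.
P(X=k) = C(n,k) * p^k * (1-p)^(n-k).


C(9,9) = 1
p^9 = 3.053479e-05
(1-p)^0 = 1.000000
P = 1 * 3.053479e-05 * 1.000000 = 3.0535e-05

P(X=9) = 3.0535e-05


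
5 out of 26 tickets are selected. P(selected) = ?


P = 5/26 = 0.1923

P = 0.1923


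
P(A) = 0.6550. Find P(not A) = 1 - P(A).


P(not A) = 1 - 0.6550 = 0.3450

P(not A) = 0.3450


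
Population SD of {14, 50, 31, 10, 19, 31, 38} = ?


Mean = 27.5714
Variance = 171.6735
SD = sqrt(171.6735) = 13.1024

SD = 13.1024


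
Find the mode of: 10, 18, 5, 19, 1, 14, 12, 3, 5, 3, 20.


Frequencies: 1:1, 3:2, 5:2, 10:1, 12:1, 14:1, 18:1, 19:1, 20:1
Max frequency = 2
Mode = 3, 5

Mode = 3, 5


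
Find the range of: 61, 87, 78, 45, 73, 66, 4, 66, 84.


Max = 87, Min = 4
Range = 87 - 4 = 83

Range = 83


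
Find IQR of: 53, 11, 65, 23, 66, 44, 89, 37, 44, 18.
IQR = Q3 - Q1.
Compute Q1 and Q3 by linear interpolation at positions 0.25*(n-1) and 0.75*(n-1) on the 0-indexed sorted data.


Sorted: 11, 18, 23, 37, 44, 44, 53, 65, 66, 89
Q1 (25th %ile) = 26.5000
Q3 (75th %ile) = 62.0000
IQR = 62.0000 - 26.5000 = 35.5000

IQR = 35.5000


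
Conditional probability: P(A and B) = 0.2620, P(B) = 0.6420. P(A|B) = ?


P(A|B) = 0.2620/0.6420 = 0.4081

P(A|B) = 0.4081


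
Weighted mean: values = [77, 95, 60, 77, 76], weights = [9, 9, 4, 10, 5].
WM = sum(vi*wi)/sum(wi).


Numerator = 77*9 + 95*9 + 60*4 + 77*10 + 76*5 = 2938
Denominator = 9 + 9 + 4 + 10 + 5 = 37
WM = 2938/37 = 79.4054

WM = 79.4054


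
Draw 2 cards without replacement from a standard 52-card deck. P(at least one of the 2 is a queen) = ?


P(at least one) = 1 - P(none)
P(none) = (48/52) × (47/51) = 0.850679
P(at least one) = 1 - 0.850679 = 0.1493

P = 0.1493


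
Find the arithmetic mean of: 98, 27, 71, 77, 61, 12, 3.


Sum = 98 + 27 + 71 + 77 + 61 + 12 + 3 = 349
n = 7
Mean = 349/7 = 49.8571

Mean = 49.8571


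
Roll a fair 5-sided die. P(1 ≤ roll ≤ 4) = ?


Favorable outcomes (1 ≤ roll ≤ 4): 4
Total outcomes = 5
P = 4/5 = 0.8000

P = 0.8000


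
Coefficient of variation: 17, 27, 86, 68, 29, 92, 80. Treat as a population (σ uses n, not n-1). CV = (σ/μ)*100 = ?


Mean = 57.0000
SD = 29.2770
CV = (29.2770/57.0000)*100 = 51.3632%

CV = 51.3632%


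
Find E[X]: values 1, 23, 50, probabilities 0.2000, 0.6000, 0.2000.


E[X] = 1*0.2000 + 23*0.6000 + 50*0.2000
= 0.2000 + 13.8000 + 10.0000
= 24.0000

E[X] = 24.0000


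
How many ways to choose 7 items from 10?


C(10,7) = 10!/(7! × 3!)
= 3628800/(5040 × 6)
= 120

C(10,7) = 120


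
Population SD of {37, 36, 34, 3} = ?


Mean = 27.5000
Variance = 201.2500
SD = sqrt(201.2500) = 14.1863

SD = 14.1863


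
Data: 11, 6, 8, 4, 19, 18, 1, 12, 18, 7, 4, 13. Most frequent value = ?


Frequencies: 1:1, 4:2, 6:1, 7:1, 8:1, 11:1, 12:1, 13:1, 18:2, 19:1
Max frequency = 2
Mode = 4, 18

Mode = 4, 18


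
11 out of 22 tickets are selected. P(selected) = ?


P = 11/22 = 0.5000

P = 0.5000


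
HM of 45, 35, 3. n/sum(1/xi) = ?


Sum of reciprocals = 1/45 + 1/35 + 1/3 = 0.384127
HM = 3/0.384127 = 7.8099

HM = 7.8099


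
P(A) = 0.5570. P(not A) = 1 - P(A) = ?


P(not A) = 1 - 0.5570 = 0.4430

P(not A) = 0.4430


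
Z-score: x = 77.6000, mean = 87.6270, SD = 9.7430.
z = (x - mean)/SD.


z = (77.6000 - 87.6270)/9.7430
= -10.0270/9.7430
= -1.0291

z = -1.0291


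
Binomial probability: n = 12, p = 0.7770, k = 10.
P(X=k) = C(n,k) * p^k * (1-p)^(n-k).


C(12,10) = 66
p^10 = 0.080207
(1-p)^2 = 0.049729
P = 66 * 0.080207 * 0.049729 = 0.2632

P(X=10) = 0.2632


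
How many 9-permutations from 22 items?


P(22,9) = 22!/13!
= 1124000727777607680000/6227020800
= 180503769600

P(22,9) = 180503769600


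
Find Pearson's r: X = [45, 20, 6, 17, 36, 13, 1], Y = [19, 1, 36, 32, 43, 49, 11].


Mean X = 19.7143, Mean Y = 27.2857
SD X = 14.616178, SD Y = 16.219162
Cov = 9.367347
r = 9.367347/(14.616178*16.219162) = 0.0395

r = 0.0395


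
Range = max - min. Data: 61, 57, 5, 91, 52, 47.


Max = 91, Min = 5
Range = 91 - 5 = 86

Range = 86


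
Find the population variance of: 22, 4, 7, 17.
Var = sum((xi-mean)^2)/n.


Mean = 12.5000
Squared deviations: 90.2500, 72.2500, 30.2500, 20.2500
Sum = 213.0000
Variance = 213.0000/4 = 53.2500

Variance = 53.2500


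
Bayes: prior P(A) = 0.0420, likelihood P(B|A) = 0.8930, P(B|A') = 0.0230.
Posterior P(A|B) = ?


P(B) = P(B|A)*P(A) + P(B|A')*P(A')
= 0.8930*0.0420 + 0.0230*0.9580
= 0.037506 + 0.022034 = 0.059540
P(A|B) = 0.037506/0.059540 = 0.6299

P(A|B) = 0.6299


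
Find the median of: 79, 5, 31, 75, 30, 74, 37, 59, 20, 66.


Sorted: 5, 20, 30, 31, 37, 59, 66, 74, 75, 79
n = 10 (even)
Middle values: 37 and 59
Median = (37+59)/2 = 48.0000

Median = 48.0000


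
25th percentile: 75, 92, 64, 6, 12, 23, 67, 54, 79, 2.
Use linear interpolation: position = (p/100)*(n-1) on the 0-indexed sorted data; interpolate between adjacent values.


Sorted: 2, 6, 12, 23, 54, 64, 67, 75, 79, 92
n = 10
Index = 25/100 * 9 = 2.2500
Lower = data[2] = 12, Upper = data[3] = 23
P25 = 12 + 0.2500*(11) = 14.7500

P25 = 14.7500


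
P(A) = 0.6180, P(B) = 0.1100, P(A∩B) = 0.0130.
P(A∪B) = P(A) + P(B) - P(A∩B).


P(A∪B) = 0.6180 + 0.1100 - 0.0130
= 0.7280 - 0.0130
= 0.7150

P(A∪B) = 0.7150


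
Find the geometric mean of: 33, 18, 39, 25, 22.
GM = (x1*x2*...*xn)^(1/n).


Product = 33 × 18 × 39 × 25 × 22 = 12741300
GM = 12741300^(1/5) = 26.3659

GM = 26.3659


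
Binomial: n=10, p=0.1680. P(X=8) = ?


C(10,8) = 45
p^8 = 6.345623e-07
(1-p)^2 = 0.692224
P = 45 * 6.345623e-07 * 0.692224 = 1.9767e-05

P(X=8) = 1.9767e-05


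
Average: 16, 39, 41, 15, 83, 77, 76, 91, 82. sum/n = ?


Sum = 16 + 39 + 41 + 15 + 83 + 77 + 76 + 91 + 82 = 520
n = 9
Mean = 520/9 = 57.7778

Mean = 57.7778


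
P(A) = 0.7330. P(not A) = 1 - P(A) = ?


P(not A) = 1 - 0.7330 = 0.2670

P(not A) = 0.2670


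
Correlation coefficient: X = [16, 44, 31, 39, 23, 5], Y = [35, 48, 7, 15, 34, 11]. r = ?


Mean X = 26.3333, Mean Y = 25.0000
SD X = 13.337499, SD Y = 14.888474
Cov = 60.166667
r = 60.166667/(13.337499*14.888474) = 0.3030

r = 0.3030


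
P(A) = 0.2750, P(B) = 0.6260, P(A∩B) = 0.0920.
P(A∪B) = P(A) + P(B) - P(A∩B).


P(A∪B) = 0.2750 + 0.6260 - 0.0920
= 0.9010 - 0.0920
= 0.8090

P(A∪B) = 0.8090


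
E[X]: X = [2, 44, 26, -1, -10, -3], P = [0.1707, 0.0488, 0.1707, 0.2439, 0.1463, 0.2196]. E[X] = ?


E[X] = 2*0.1707 + 44*0.0488 + 26*0.1707 - 1*0.2439 - 10*0.1463 - 3*0.2196
= 0.3414 + 2.1472 + 4.4382 - 0.2439 - 1.4630 - 0.6588
= 4.5611

E[X] = 4.5611


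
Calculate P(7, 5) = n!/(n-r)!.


P(7,5) = 7!/2!
= 5040/2
= 2520

P(7,5) = 2520


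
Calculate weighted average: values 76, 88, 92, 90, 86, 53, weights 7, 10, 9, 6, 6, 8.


Numerator = 76*7 + 88*10 + 92*9 + 90*6 + 86*6 + 53*8 = 3720
Denominator = 7 + 10 + 9 + 6 + 6 + 8 = 46
WM = 3720/46 = 80.8696

WM = 80.8696


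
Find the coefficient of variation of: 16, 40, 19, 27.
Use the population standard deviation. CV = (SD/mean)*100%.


Mean = 25.5000
SD = 9.2871
CV = (9.2871/25.5000)*100 = 36.4200%

CV = 36.4200%


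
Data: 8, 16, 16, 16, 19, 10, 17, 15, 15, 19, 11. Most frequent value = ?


Frequencies: 8:1, 10:1, 11:1, 15:2, 16:3, 17:1, 19:2
Max frequency = 3
Mode = 16

Mode = 16


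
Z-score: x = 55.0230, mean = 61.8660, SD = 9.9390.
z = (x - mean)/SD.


z = (55.0230 - 61.8660)/9.9390
= -6.8430/9.9390
= -0.6885

z = -0.6885


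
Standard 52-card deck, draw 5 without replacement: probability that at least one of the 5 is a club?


P(at least one) = 1 - P(none)
P(none) = (39/52) × (38/51) × (37/50) × (36/49) × (35/48) = 0.221534
P(at least one) = 1 - 0.221534 = 0.7785

P = 0.7785


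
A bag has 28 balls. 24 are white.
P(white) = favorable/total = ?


P = 24/28 = 0.8571

P = 0.8571


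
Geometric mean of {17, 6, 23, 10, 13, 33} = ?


Product = 17 × 6 × 23 × 10 × 13 × 33 = 10064340
GM = 10064340^(1/6) = 14.6937

GM = 14.6937


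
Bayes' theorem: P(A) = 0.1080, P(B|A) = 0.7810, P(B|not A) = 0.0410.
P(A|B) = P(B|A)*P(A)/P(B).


P(B) = P(B|A)*P(A) + P(B|A')*P(A')
= 0.7810*0.1080 + 0.0410*0.8920
= 0.084348 + 0.036572 = 0.120920
P(A|B) = 0.084348/0.120920 = 0.6976

P(A|B) = 0.6976


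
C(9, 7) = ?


C(9,7) = 9!/(7! × 2!)
= 362880/(5040 × 2)
= 36

C(9,7) = 36


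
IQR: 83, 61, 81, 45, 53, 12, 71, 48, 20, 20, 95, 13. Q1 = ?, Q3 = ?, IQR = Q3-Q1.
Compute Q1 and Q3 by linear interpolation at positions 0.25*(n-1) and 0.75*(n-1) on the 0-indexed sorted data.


Sorted: 12, 13, 20, 20, 45, 48, 53, 61, 71, 81, 83, 95
Q1 (25th %ile) = 20.0000
Q3 (75th %ile) = 73.5000
IQR = 73.5000 - 20.0000 = 53.5000

IQR = 53.5000


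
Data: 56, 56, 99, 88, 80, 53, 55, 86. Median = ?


Sorted: 53, 55, 56, 56, 80, 86, 88, 99
n = 8 (even)
Middle values: 56 and 80
Median = (56+80)/2 = 68.0000

Median = 68.0000


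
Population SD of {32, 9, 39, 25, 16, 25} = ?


Mean = 24.3333
Variance = 96.5556
SD = sqrt(96.5556) = 9.8263

SD = 9.8263


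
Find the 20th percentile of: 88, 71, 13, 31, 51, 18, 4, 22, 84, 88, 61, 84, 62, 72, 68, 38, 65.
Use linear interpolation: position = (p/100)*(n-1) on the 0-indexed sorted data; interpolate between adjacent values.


Sorted: 4, 13, 18, 22, 31, 38, 51, 61, 62, 65, 68, 71, 72, 84, 84, 88, 88
n = 17
Index = 20/100 * 16 = 3.2000
Lower = data[3] = 22, Upper = data[4] = 31
P20 = 22 + 0.2000*(9) = 23.8000

P20 = 23.8000


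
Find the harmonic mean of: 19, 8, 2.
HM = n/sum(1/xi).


Sum of reciprocals = 1/19 + 1/8 + 1/2 = 0.677632
HM = 3/0.677632 = 4.4272

HM = 4.4272


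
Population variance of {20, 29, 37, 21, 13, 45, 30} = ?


Mean = 27.8571
Squared deviations: 61.7347, 1.3061, 83.5918, 47.0204, 220.7347, 293.8776, 4.5918
Sum = 712.8571
Variance = 712.8571/7 = 101.8367

Variance = 101.8367


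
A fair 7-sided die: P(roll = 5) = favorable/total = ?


Favorable outcomes (roll = 5): 1
Total outcomes = 7
P = 1/7 = 0.1429

P = 0.1429


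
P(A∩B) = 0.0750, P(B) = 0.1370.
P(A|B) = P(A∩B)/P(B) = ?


P(A|B) = 0.0750/0.1370 = 0.5474

P(A|B) = 0.5474


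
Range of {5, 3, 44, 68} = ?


Max = 68, Min = 3
Range = 68 - 3 = 65

Range = 65


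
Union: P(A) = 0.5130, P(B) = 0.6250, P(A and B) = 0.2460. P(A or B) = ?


P(A∪B) = 0.5130 + 0.6250 - 0.2460
= 1.1380 - 0.2460
= 0.8920

P(A∪B) = 0.8920


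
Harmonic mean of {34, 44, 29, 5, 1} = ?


Sum of reciprocals = 1/34 + 1/44 + 1/29 + 1/5 + 1/1 = 1.286622
HM = 5/1.286622 = 3.8861

HM = 3.8861


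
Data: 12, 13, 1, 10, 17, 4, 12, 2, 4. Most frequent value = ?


Frequencies: 1:1, 2:1, 4:2, 10:1, 12:2, 13:1, 17:1
Max frequency = 2
Mode = 4, 12

Mode = 4, 12


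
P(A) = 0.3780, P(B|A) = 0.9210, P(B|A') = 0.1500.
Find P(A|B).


P(B) = P(B|A)*P(A) + P(B|A')*P(A')
= 0.9210*0.3780 + 0.1500*0.6220
= 0.348138 + 0.093300 = 0.441438
P(A|B) = 0.348138/0.441438 = 0.7886

P(A|B) = 0.7886


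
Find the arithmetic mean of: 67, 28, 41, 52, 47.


Sum = 67 + 28 + 41 + 52 + 47 = 235
n = 5
Mean = 235/5 = 47.0000

Mean = 47.0000


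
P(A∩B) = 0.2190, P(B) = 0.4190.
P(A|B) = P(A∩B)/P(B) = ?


P(A|B) = 0.2190/0.4190 = 0.5227

P(A|B) = 0.5227


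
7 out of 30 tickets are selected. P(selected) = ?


P = 7/30 = 0.2333

P = 0.2333


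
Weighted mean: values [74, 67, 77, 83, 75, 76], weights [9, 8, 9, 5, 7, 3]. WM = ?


Numerator = 74*9 + 67*8 + 77*9 + 83*5 + 75*7 + 76*3 = 3063
Denominator = 9 + 8 + 9 + 5 + 7 + 3 = 41
WM = 3063/41 = 74.7073

WM = 74.7073


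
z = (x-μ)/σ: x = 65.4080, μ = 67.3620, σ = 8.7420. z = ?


z = (65.4080 - 67.3620)/8.7420
= -1.9540/8.7420
= -0.2235

z = -0.2235


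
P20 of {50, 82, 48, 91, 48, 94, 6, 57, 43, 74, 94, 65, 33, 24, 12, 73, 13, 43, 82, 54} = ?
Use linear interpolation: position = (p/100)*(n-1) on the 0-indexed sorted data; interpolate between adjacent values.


Sorted: 6, 12, 13, 24, 33, 43, 43, 48, 48, 50, 54, 57, 65, 73, 74, 82, 82, 91, 94, 94
n = 20
Index = 20/100 * 19 = 3.8000
Lower = data[3] = 24, Upper = data[4] = 33
P20 = 24 + 0.8000*(9) = 31.2000

P20 = 31.2000


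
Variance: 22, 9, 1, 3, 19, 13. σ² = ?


Mean = 11.1667
Squared deviations: 117.3611, 4.6944, 103.3611, 66.6944, 61.3611, 3.3611
Sum = 356.8333
Variance = 356.8333/6 = 59.4722

Variance = 59.4722


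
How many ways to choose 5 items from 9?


C(9,5) = 9!/(5! × 4!)
= 362880/(120 × 24)
= 126

C(9,5) = 126


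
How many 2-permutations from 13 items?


P(13,2) = 13!/11!
= 6227020800/39916800
= 156

P(13,2) = 156


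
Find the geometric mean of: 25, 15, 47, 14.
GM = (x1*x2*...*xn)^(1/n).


Product = 25 × 15 × 47 × 14 = 246750
GM = 246750^(1/4) = 22.2877

GM = 22.2877


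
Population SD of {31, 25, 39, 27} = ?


Mean = 30.5000
Variance = 28.7500
SD = sqrt(28.7500) = 5.3619

SD = 5.3619


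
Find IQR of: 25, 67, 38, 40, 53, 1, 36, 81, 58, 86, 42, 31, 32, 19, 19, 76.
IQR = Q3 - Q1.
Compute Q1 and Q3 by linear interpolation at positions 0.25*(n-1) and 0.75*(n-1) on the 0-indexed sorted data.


Sorted: 1, 19, 19, 25, 31, 32, 36, 38, 40, 42, 53, 58, 67, 76, 81, 86
Q1 (25th %ile) = 29.5000
Q3 (75th %ile) = 60.2500
IQR = 60.2500 - 29.5000 = 30.7500

IQR = 30.7500


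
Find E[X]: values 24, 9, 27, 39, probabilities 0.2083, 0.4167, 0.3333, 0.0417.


E[X] = 24*0.2083 + 9*0.4167 + 27*0.3333 + 39*0.0417
= 4.9992 + 3.7503 + 8.9991 + 1.6263
= 19.3749

E[X] = 19.3749


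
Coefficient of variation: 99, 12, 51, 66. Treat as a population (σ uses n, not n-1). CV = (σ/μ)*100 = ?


Mean = 57.0000
SD = 31.2490
CV = (31.2490/57.0000)*100 = 54.8228%

CV = 54.8228%


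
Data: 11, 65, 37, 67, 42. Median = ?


Sorted: 11, 37, 42, 65, 67
n = 5 (odd)
Middle value = 42

Median = 42


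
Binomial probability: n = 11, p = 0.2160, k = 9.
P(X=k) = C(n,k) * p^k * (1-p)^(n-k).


C(11,9) = 55
p^9 = 1.023490e-06
(1-p)^2 = 0.614656
P = 55 * 1.023490e-06 * 0.614656 = 3.4600e-05

P(X=9) = 3.4600e-05


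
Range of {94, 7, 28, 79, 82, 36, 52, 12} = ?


Max = 94, Min = 7
Range = 94 - 7 = 87

Range = 87


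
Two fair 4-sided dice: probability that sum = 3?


Total outcomes = 4×4 = 16
Favorable (sum = 3): 2
P = 2/16 = 0.1250

P = 0.1250


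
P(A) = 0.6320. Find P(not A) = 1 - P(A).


P(not A) = 1 - 0.6320 = 0.3680

P(not A) = 0.3680


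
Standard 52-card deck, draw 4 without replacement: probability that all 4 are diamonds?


P(all diamonds) = (13/52) × (12/51) × (11/50) × (10/49)
= 0.0026

P = 0.0026


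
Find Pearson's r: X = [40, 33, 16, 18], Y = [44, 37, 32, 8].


Mean X = 26.7500, Mean Y = 30.2500
SD X = 10.084022, SD Y = 13.534678
Cov = 100.062500
r = 100.062500/(10.084022*13.534678) = 0.7331

r = 0.7331


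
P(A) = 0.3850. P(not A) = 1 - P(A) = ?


P(not A) = 1 - 0.3850 = 0.6150

P(not A) = 0.6150


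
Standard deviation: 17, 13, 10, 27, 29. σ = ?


Mean = 19.2000
Variance = 56.9600
SD = sqrt(56.9600) = 7.5472

SD = 7.5472


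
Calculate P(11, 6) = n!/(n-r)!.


P(11,6) = 11!/5!
= 39916800/120
= 332640

P(11,6) = 332640


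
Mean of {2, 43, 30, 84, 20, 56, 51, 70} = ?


Sum = 2 + 43 + 30 + 84 + 20 + 56 + 51 + 70 = 356
n = 8
Mean = 356/8 = 44.5000

Mean = 44.5000


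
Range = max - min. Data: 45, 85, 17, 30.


Max = 85, Min = 17
Range = 85 - 17 = 68

Range = 68


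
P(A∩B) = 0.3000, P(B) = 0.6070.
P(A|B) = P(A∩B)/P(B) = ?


P(A|B) = 0.3000/0.6070 = 0.4942

P(A|B) = 0.4942


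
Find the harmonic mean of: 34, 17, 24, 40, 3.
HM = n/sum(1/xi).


Sum of reciprocals = 1/34 + 1/17 + 1/24 + 1/40 + 1/3 = 0.488235
HM = 5/0.488235 = 10.2410

HM = 10.2410


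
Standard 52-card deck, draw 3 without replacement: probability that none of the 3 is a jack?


P(no jacks) = (48/52) × (47/51) × (46/50)
= 0.7826

P = 0.7826


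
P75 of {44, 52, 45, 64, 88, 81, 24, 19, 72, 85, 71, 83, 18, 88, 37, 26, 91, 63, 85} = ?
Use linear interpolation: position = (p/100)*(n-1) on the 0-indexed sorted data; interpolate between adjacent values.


Sorted: 18, 19, 24, 26, 37, 44, 45, 52, 63, 64, 71, 72, 81, 83, 85, 85, 88, 88, 91
n = 19
Index = 75/100 * 18 = 13.5000
Lower = data[13] = 83, Upper = data[14] = 85
P75 = 83 + 0.5000*(2) = 84.0000

P75 = 84.0000


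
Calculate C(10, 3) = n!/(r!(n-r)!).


C(10,3) = 10!/(3! × 7!)
= 3628800/(6 × 5040)
= 120

C(10,3) = 120


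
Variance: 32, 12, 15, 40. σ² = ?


Mean = 24.7500
Squared deviations: 52.5625, 162.5625, 95.0625, 232.5625
Sum = 542.7500
Variance = 542.7500/4 = 135.6875

Variance = 135.6875


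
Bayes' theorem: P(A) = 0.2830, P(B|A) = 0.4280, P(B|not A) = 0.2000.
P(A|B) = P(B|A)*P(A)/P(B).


P(B) = P(B|A)*P(A) + P(B|A')*P(A')
= 0.4280*0.2830 + 0.2000*0.7170
= 0.121124 + 0.143400 = 0.264524
P(A|B) = 0.121124/0.264524 = 0.4579

P(A|B) = 0.4579
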